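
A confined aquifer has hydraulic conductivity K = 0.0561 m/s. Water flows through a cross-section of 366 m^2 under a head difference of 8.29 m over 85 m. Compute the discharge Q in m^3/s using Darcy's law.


Darcy's law: Q = K * A * i, where i = dh/L.
Hydraulic gradient i = 8.29 / 85 = 0.097529.
Q = 0.0561 * 366 * 0.097529
  = 2.0025 m^3/s.

2.0025


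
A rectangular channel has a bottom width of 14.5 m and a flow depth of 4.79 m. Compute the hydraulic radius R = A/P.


For a rectangular section:
Flow area A = b * y = 14.5 * 4.79 = 69.45 m^2.
Wetted perimeter P = b + 2y = 14.5 + 2*4.79 = 24.08 m.
Hydraulic radius R = A/P = 69.45 / 24.08 = 2.8843 m.

2.8843


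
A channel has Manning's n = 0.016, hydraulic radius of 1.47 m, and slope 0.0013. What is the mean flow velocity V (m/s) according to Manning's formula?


Manning's equation gives V = (1/n) * R^(2/3) * S^(1/2).
First, compute R^(2/3) = 1.47^(2/3) = 1.2928.
Next, S^(1/2) = 0.0013^(1/2) = 0.036056.
Then 1/n = 1/0.016 = 62.5.
V = 62.5 * 1.2928 * 0.036056 = 2.9134 m/s.

2.9134


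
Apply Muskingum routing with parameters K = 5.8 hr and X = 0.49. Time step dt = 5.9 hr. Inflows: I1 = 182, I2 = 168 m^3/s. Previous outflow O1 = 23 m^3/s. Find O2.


Muskingum coefficients:
denom = 2*K*(1-X) + dt = 2*5.8*(1-0.49) + 5.9 = 11.816.
C0 = (dt - 2*K*X)/denom = (5.9 - 2*5.8*0.49)/11.816 = 0.0183.
C1 = (dt + 2*K*X)/denom = (5.9 + 2*5.8*0.49)/11.816 = 0.9804.
C2 = (2*K*(1-X) - dt)/denom = 0.0014.
O2 = C0*I2 + C1*I1 + C2*O1
   = 0.0183*168 + 0.9804*182 + 0.0014*23
   = 181.53 m^3/s.

181.53


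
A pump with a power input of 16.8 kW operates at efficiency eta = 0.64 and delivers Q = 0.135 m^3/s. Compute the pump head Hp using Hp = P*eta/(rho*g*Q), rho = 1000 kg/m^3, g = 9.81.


Pump head formula: Hp = P * eta / (rho * g * Q).
Numerator: P * eta = 16.8 * 1000 * 0.64 = 10752.0 W.
Denominator: rho * g * Q = 1000 * 9.81 * 0.135 = 1324.35.
Hp = 10752.0 / 1324.35 = 8.12 m.

8.12


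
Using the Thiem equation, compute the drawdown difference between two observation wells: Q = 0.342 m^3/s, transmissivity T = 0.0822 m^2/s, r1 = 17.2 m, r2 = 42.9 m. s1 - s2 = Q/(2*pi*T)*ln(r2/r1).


Thiem equation: s1 - s2 = Q/(2*pi*T) * ln(r2/r1).
ln(r2/r1) = ln(42.9/17.2) = 0.914.
Q/(2*pi*T) = 0.342 / (2*pi*0.0822) = 0.342 / 0.5165 = 0.6622.
s1 - s2 = 0.6622 * 0.914 = 0.6052 m.

0.6052


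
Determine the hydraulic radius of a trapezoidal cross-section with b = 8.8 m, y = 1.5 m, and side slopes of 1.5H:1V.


For a trapezoidal section with side slope z:
A = (b + z*y)*y = (8.8 + 1.5*1.5)*1.5 = 16.575 m^2.
P = b + 2*y*sqrt(1 + z^2) = 8.8 + 2*1.5*sqrt(1 + 1.5^2) = 14.208 m.
R = A/P = 16.575 / 14.208 = 1.1666 m.

1.1666


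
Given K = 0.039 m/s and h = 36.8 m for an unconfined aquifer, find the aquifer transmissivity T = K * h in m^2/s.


Transmissivity is defined as T = K * h.
T = 0.039 * 36.8
  = 1.4352 m^2/s.

1.4352


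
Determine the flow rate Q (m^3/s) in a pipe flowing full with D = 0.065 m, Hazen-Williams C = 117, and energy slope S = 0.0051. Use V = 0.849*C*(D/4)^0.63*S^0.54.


For a full circular pipe, R = D/4 = 0.065/4 = 0.0163 m.
V = 0.849 * 117 * 0.0163^0.63 * 0.0051^0.54
  = 0.849 * 117 * 0.074617 * 0.057821
  = 0.4286 m/s.
Pipe area A = pi*D^2/4 = pi*0.065^2/4 = 0.0033 m^2.
Q = A * V = 0.0033 * 0.4286 = 0.0014 m^3/s.

0.0014


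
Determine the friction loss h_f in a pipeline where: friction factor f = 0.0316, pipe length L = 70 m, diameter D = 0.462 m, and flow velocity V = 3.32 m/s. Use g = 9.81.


Darcy-Weisbach equation: h_f = f * (L/D) * V^2/(2g).
f * L/D = 0.0316 * 70/0.462 = 4.7879.
V^2/(2g) = 3.32^2 / (2*9.81) = 11.0224 / 19.62 = 0.5618 m.
h_f = 4.7879 * 0.5618 = 2.69 m.

2.69


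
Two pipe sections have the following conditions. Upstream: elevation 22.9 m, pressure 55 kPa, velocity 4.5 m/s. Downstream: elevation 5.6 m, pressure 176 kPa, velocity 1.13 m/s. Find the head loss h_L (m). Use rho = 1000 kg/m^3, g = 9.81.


Total head at each section: H = z + p/(rho*g) + V^2/(2g).
H1 = 22.9 + 55*1000/(1000*9.81) + 4.5^2/(2*9.81)
   = 22.9 + 5.607 + 1.0321
   = 29.539 m.
H2 = 5.6 + 176*1000/(1000*9.81) + 1.13^2/(2*9.81)
   = 5.6 + 17.941 + 0.0651
   = 23.606 m.
h_L = H1 - H2 = 29.539 - 23.606 = 5.933 m.

5.933


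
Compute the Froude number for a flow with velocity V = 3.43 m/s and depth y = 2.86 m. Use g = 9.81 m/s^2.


The Froude number is defined as Fr = V / sqrt(g*y).
g*y = 9.81 * 2.86 = 28.0566.
sqrt(g*y) = sqrt(28.0566) = 5.2968.
Fr = 3.43 / 5.2968 = 0.6476.

0.6476


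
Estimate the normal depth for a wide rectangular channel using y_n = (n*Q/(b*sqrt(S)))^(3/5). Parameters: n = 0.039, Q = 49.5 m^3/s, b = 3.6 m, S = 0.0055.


We use the wide-channel approximation y_n = (n*Q/(b*sqrt(S)))^(3/5).
sqrt(S) = sqrt(0.0055) = 0.074162.
Numerator: n*Q = 0.039 * 49.5 = 1.9305.
Denominator: b*sqrt(S) = 3.6 * 0.074162 = 0.266983.
arg = 7.2308.
y_n = 7.2308^(3/5) = 3.2773 m.

3.2773


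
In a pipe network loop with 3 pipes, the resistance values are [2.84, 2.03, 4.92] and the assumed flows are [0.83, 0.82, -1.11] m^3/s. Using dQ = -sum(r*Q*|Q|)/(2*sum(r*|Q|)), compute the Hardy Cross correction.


Numerator terms (r*Q*|Q|): 2.84*0.83*|0.83| = 1.9565; 2.03*0.82*|0.82| = 1.365; 4.92*-1.11*|-1.11| = -6.0619.
Sum of numerator = -2.7405.
Denominator terms (r*|Q|): 2.84*|0.83| = 2.3572; 2.03*|0.82| = 1.6646; 4.92*|-1.11| = 5.4612.
2 * sum of denominator = 2 * 9.483 = 18.966.
dQ = --2.7405 / 18.966 = 0.1445 m^3/s.

0.1445


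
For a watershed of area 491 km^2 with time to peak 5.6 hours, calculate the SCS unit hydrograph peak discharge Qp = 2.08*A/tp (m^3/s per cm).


SCS formula: Qp = 2.08 * A / tp.
Qp = 2.08 * 491 / 5.6
   = 1021.28 / 5.6
   = 182.37 m^3/s per cm.

182.37


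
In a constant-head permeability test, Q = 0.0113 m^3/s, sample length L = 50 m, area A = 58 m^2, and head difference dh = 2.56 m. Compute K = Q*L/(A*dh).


From K = Q*L / (A*dh):
Numerator: Q*L = 0.0113 * 50 = 0.565.
Denominator: A*dh = 58 * 2.56 = 148.48.
K = 0.565 / 148.48 = 0.003805 m/s.

0.003805


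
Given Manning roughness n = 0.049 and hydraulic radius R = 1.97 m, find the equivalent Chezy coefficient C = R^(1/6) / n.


The Chezy coefficient relates to Manning's n through C = R^(1/6) / n.
R^(1/6) = 1.97^(1/6) = 1.119638.
C = 1.119638 / 0.049 = 22.85 m^(1/2)/s.

22.85


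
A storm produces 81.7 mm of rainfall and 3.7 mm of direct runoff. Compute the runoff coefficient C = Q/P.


The runoff coefficient C = runoff depth / rainfall depth.
C = 3.7 / 81.7
  = 0.0453.

0.0453


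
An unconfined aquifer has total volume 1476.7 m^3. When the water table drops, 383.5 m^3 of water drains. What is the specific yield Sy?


Specific yield Sy = Volume drained / Total volume.
Sy = 383.5 / 1476.7
   = 0.2597.

0.2597


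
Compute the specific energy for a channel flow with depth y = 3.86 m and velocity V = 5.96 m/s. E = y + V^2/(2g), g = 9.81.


Specific energy E = y + V^2/(2g).
Velocity head = V^2/(2g) = 5.96^2 / (2*9.81) = 35.5216 / 19.62 = 1.8105 m.
E = 3.86 + 1.8105 = 5.6705 m.

5.6705


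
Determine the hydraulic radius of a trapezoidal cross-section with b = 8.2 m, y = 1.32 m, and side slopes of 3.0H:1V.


For a trapezoidal section with side slope z:
A = (b + z*y)*y = (8.2 + 3.0*1.32)*1.32 = 16.051 m^2.
P = b + 2*y*sqrt(1 + z^2) = 8.2 + 2*1.32*sqrt(1 + 3.0^2) = 16.548 m.
R = A/P = 16.051 / 16.548 = 0.97 m.

0.97


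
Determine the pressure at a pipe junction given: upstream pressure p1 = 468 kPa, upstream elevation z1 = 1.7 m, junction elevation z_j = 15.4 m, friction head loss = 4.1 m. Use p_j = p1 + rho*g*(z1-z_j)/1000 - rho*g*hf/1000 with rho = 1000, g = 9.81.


Junction pressure: p_j = p1 + rho*g*(z1 - z_j)/1000 - rho*g*hf/1000.
Elevation term = 1000*9.81*(1.7 - 15.4)/1000 = -134.397 kPa.
Friction term = 1000*9.81*4.1/1000 = 40.221 kPa.
p_j = 468 + -134.397 - 40.221 = 293.38 kPa.

293.38


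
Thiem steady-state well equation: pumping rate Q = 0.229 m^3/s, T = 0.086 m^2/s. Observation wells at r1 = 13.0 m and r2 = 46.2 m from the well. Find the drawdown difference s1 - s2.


Thiem equation: s1 - s2 = Q/(2*pi*T) * ln(r2/r1).
ln(r2/r1) = ln(46.2/13.0) = 1.268.
Q/(2*pi*T) = 0.229 / (2*pi*0.086) = 0.229 / 0.5404 = 0.4238.
s1 - s2 = 0.4238 * 1.268 = 0.5374 m.

0.5374


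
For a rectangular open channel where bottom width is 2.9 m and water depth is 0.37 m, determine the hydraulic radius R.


For a rectangular section:
Flow area A = b * y = 2.9 * 0.37 = 1.07 m^2.
Wetted perimeter P = b + 2y = 2.9 + 2*0.37 = 3.64 m.
Hydraulic radius R = A/P = 1.07 / 3.64 = 0.2948 m.

0.2948


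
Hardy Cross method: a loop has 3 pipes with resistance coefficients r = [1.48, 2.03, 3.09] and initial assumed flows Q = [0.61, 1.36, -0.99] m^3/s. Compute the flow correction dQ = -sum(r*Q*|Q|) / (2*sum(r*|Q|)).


Numerator terms (r*Q*|Q|): 1.48*0.61*|0.61| = 0.5507; 2.03*1.36*|1.36| = 3.7547; 3.09*-0.99*|-0.99| = -3.0285.
Sum of numerator = 1.2769.
Denominator terms (r*|Q|): 1.48*|0.61| = 0.9028; 2.03*|1.36| = 2.7608; 3.09*|-0.99| = 3.0591.
2 * sum of denominator = 2 * 6.7227 = 13.4454.
dQ = -1.2769 / 13.4454 = -0.095 m^3/s.

-0.095


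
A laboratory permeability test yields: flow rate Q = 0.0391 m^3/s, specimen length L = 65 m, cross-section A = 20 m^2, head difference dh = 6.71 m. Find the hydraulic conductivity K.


From K = Q*L / (A*dh):
Numerator: Q*L = 0.0391 * 65 = 2.5415.
Denominator: A*dh = 20 * 6.71 = 134.2.
K = 2.5415 / 134.2 = 0.018938 m/s.

0.018938


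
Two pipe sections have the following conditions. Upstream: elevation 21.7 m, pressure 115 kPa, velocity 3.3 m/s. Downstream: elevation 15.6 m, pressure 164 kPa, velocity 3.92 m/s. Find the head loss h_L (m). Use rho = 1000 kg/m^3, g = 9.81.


Total head at each section: H = z + p/(rho*g) + V^2/(2g).
H1 = 21.7 + 115*1000/(1000*9.81) + 3.3^2/(2*9.81)
   = 21.7 + 11.723 + 0.555
   = 33.978 m.
H2 = 15.6 + 164*1000/(1000*9.81) + 3.92^2/(2*9.81)
   = 15.6 + 16.718 + 0.7832
   = 33.101 m.
h_L = H1 - H2 = 33.978 - 33.101 = 0.877 m.

0.877


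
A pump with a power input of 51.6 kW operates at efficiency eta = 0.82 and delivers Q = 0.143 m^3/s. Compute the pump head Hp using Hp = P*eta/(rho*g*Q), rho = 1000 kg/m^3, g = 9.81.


Pump head formula: Hp = P * eta / (rho * g * Q).
Numerator: P * eta = 51.6 * 1000 * 0.82 = 42312.0 W.
Denominator: rho * g * Q = 1000 * 9.81 * 0.143 = 1402.83.
Hp = 42312.0 / 1402.83 = 30.16 m.

30.16


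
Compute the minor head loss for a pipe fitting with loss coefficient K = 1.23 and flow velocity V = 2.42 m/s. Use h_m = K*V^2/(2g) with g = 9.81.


Minor loss formula: h_m = K * V^2/(2g).
V^2 = 2.42^2 = 5.8564.
V^2/(2g) = 5.8564 / 19.62 = 0.2985 m.
h_m = 1.23 * 0.2985 = 0.3671 m.

0.3671


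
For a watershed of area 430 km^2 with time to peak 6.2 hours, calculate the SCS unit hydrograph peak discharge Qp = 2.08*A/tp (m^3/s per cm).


SCS formula: Qp = 2.08 * A / tp.
Qp = 2.08 * 430 / 6.2
   = 894.4 / 6.2
   = 144.26 m^3/s per cm.

144.26


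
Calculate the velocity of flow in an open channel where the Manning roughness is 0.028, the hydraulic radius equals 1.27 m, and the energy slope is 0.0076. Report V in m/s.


Manning's equation gives V = (1/n) * R^(2/3) * S^(1/2).
First, compute R^(2/3) = 1.27^(2/3) = 1.1727.
Next, S^(1/2) = 0.0076^(1/2) = 0.087178.
Then 1/n = 1/0.028 = 35.71.
V = 35.71 * 1.1727 * 0.087178 = 3.6513 m/s.

3.6513


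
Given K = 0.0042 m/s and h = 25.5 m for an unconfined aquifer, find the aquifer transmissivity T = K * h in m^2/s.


Transmissivity is defined as T = K * h.
T = 0.0042 * 25.5
  = 0.1071 m^2/s.

0.1071


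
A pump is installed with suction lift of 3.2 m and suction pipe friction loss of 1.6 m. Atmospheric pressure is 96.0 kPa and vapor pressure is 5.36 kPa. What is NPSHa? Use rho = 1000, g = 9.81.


NPSHa = p_atm/(rho*g) - z_s - hf_s - p_vap/(rho*g).
p_atm/(rho*g) = 96.0*1000 / (1000*9.81) = 9.786 m.
p_vap/(rho*g) = 5.36*1000 / (1000*9.81) = 0.546 m.
NPSHa = 9.786 - 3.2 - 1.6 - 0.546
      = 4.44 m.

4.44


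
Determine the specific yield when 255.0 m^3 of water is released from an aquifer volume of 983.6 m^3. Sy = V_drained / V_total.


Specific yield Sy = Volume drained / Total volume.
Sy = 255.0 / 983.6
   = 0.2593.

0.2593


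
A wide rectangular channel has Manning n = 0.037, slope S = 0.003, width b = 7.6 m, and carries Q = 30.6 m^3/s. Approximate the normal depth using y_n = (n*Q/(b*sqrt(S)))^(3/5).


We use the wide-channel approximation y_n = (n*Q/(b*sqrt(S)))^(3/5).
sqrt(S) = sqrt(0.003) = 0.054772.
Numerator: n*Q = 0.037 * 30.6 = 1.1322.
Denominator: b*sqrt(S) = 7.6 * 0.054772 = 0.416267.
arg = 2.7199.
y_n = 2.7199^(3/5) = 1.8228 m.

1.8228


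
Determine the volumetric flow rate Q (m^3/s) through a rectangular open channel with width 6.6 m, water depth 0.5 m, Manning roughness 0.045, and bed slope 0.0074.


For a rectangular channel, the cross-sectional area A = b * y = 6.6 * 0.5 = 3.3 m^2.
The wetted perimeter P = b + 2y = 6.6 + 2*0.5 = 7.6 m.
Hydraulic radius R = A/P = 3.3/7.6 = 0.4342 m.
Velocity V = (1/n)*R^(2/3)*S^(1/2) = (1/0.045)*0.4342^(2/3)*0.0074^(1/2) = 1.0962 m/s.
Discharge Q = A * V = 3.3 * 1.0962 = 3.617 m^3/s.

3.617


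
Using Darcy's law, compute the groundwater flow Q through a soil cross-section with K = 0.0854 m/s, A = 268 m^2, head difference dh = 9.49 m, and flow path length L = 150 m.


Darcy's law: Q = K * A * i, where i = dh/L.
Hydraulic gradient i = 9.49 / 150 = 0.063267.
Q = 0.0854 * 268 * 0.063267
  = 1.448 m^3/s.

1.448


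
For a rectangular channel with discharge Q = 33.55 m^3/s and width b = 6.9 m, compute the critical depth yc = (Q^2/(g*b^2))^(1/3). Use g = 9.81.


Using yc = (Q^2 / (g * b^2))^(1/3):
Q^2 = 33.55^2 = 1125.6.
g * b^2 = 9.81 * 6.9^2 = 9.81 * 47.61 = 467.05.
Q^2 / (g*b^2) = 1125.6 / 467.05 = 2.41.
yc = 2.41^(1/3) = 1.3407 m.

1.3407


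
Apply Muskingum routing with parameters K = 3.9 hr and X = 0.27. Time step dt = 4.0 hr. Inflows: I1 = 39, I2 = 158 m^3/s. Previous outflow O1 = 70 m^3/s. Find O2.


Muskingum coefficients:
denom = 2*K*(1-X) + dt = 2*3.9*(1-0.27) + 4.0 = 9.694.
C0 = (dt - 2*K*X)/denom = (4.0 - 2*3.9*0.27)/9.694 = 0.1954.
C1 = (dt + 2*K*X)/denom = (4.0 + 2*3.9*0.27)/9.694 = 0.6299.
C2 = (2*K*(1-X) - dt)/denom = 0.1747.
O2 = C0*I2 + C1*I1 + C2*O1
   = 0.1954*158 + 0.6299*39 + 0.1747*70
   = 67.67 m^3/s.

67.67


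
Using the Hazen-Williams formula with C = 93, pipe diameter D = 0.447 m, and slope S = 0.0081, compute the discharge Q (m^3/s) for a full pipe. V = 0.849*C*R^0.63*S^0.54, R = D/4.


For a full circular pipe, R = D/4 = 0.447/4 = 0.1118 m.
V = 0.849 * 93 * 0.1118^0.63 * 0.0081^0.54
  = 0.849 * 93 * 0.251418 * 0.07423
  = 1.4736 m/s.
Pipe area A = pi*D^2/4 = pi*0.447^2/4 = 0.1569 m^2.
Q = A * V = 0.1569 * 1.4736 = 0.2312 m^3/s.

0.2312


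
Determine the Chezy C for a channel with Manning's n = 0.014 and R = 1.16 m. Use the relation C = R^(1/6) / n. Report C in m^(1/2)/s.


The Chezy coefficient relates to Manning's n through C = R^(1/6) / n.
R^(1/6) = 1.16^(1/6) = 1.025045.
C = 1.025045 / 0.014 = 73.22 m^(1/2)/s.

73.22


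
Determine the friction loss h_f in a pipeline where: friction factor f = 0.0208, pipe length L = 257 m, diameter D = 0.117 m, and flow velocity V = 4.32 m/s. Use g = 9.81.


Darcy-Weisbach equation: h_f = f * (L/D) * V^2/(2g).
f * L/D = 0.0208 * 257/0.117 = 45.6889.
V^2/(2g) = 4.32^2 / (2*9.81) = 18.6624 / 19.62 = 0.9512 m.
h_f = 45.6889 * 0.9512 = 43.459 m.

43.459


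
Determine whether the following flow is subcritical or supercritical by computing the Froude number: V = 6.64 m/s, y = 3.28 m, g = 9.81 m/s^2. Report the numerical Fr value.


The Froude number is defined as Fr = V / sqrt(g*y).
g*y = 9.81 * 3.28 = 32.1768.
sqrt(g*y) = sqrt(32.1768) = 5.6725.
Fr = 6.64 / 5.6725 = 1.1706.
Since Fr > 1, the flow is supercritical.

1.1706


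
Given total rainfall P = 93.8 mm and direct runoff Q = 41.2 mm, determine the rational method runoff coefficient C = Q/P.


The runoff coefficient C = runoff depth / rainfall depth.
C = 41.2 / 93.8
  = 0.4392.

0.4392


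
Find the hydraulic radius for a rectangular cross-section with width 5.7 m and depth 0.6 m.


For a rectangular section:
Flow area A = b * y = 5.7 * 0.6 = 3.42 m^2.
Wetted perimeter P = b + 2y = 5.7 + 2*0.6 = 6.9 m.
Hydraulic radius R = A/P = 3.42 / 6.9 = 0.4957 m.

0.4957


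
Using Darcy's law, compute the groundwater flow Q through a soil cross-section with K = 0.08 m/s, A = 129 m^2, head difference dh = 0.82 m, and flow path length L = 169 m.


Darcy's law: Q = K * A * i, where i = dh/L.
Hydraulic gradient i = 0.82 / 169 = 0.004852.
Q = 0.08 * 129 * 0.004852
  = 0.0501 m^3/s.

0.0501


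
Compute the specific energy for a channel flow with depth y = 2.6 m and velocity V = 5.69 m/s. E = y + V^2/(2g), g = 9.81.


Specific energy E = y + V^2/(2g).
Velocity head = V^2/(2g) = 5.69^2 / (2*9.81) = 32.3761 / 19.62 = 1.6502 m.
E = 2.6 + 1.6502 = 4.2502 m.

4.2502


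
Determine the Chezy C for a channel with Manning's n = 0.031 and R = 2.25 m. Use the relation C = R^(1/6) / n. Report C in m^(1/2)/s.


The Chezy coefficient relates to Manning's n through C = R^(1/6) / n.
R^(1/6) = 2.25^(1/6) = 1.144714.
C = 1.144714 / 0.031 = 36.93 m^(1/2)/s.

36.93


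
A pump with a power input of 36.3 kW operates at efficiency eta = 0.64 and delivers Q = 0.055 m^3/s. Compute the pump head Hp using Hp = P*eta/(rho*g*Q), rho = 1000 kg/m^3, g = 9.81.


Pump head formula: Hp = P * eta / (rho * g * Q).
Numerator: P * eta = 36.3 * 1000 * 0.64 = 23232.0 W.
Denominator: rho * g * Q = 1000 * 9.81 * 0.055 = 539.55.
Hp = 23232.0 / 539.55 = 43.06 m.

43.06


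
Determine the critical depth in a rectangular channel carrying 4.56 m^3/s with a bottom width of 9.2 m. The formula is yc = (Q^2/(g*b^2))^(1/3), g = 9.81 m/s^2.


Using yc = (Q^2 / (g * b^2))^(1/3):
Q^2 = 4.56^2 = 20.79.
g * b^2 = 9.81 * 9.2^2 = 9.81 * 84.64 = 830.32.
Q^2 / (g*b^2) = 20.79 / 830.32 = 0.025.
yc = 0.025^(1/3) = 0.2926 m.

0.2926


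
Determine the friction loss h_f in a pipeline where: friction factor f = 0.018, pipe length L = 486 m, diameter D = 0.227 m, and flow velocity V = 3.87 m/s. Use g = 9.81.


Darcy-Weisbach equation: h_f = f * (L/D) * V^2/(2g).
f * L/D = 0.018 * 486/0.227 = 38.5374.
V^2/(2g) = 3.87^2 / (2*9.81) = 14.9769 / 19.62 = 0.7633 m.
h_f = 38.5374 * 0.7633 = 29.418 m.

29.418


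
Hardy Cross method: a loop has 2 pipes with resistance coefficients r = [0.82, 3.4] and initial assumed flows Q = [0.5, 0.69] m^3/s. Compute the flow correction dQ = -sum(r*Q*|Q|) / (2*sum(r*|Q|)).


Numerator terms (r*Q*|Q|): 0.82*0.5*|0.5| = 0.205; 3.4*0.69*|0.69| = 1.6187.
Sum of numerator = 1.8237.
Denominator terms (r*|Q|): 0.82*|0.5| = 0.41; 3.4*|0.69| = 2.346.
2 * sum of denominator = 2 * 2.756 = 5.512.
dQ = -1.8237 / 5.512 = -0.3309 m^3/s.

-0.3309


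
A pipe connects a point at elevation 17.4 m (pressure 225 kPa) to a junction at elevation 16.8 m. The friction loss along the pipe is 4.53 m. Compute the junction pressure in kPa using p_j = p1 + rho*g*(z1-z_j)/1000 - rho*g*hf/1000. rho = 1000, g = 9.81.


Junction pressure: p_j = p1 + rho*g*(z1 - z_j)/1000 - rho*g*hf/1000.
Elevation term = 1000*9.81*(17.4 - 16.8)/1000 = 5.886 kPa.
Friction term = 1000*9.81*4.53/1000 = 44.439 kPa.
p_j = 225 + 5.886 - 44.439 = 186.45 kPa.

186.45


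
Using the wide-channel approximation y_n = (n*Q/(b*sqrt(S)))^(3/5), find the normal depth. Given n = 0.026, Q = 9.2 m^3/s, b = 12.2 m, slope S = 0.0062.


We use the wide-channel approximation y_n = (n*Q/(b*sqrt(S)))^(3/5).
sqrt(S) = sqrt(0.0062) = 0.07874.
Numerator: n*Q = 0.026 * 9.2 = 0.2392.
Denominator: b*sqrt(S) = 12.2 * 0.07874 = 0.960628.
arg = 0.249.
y_n = 0.249^(3/5) = 0.4342 m.

0.4342


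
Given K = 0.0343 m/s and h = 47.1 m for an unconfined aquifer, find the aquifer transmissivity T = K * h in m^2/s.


Transmissivity is defined as T = K * h.
T = 0.0343 * 47.1
  = 1.6155 m^2/s.

1.6155


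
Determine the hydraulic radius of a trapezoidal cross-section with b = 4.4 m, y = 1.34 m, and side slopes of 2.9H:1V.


For a trapezoidal section with side slope z:
A = (b + z*y)*y = (4.4 + 2.9*1.34)*1.34 = 11.103 m^2.
P = b + 2*y*sqrt(1 + z^2) = 4.4 + 2*1.34*sqrt(1 + 2.9^2) = 12.621 m.
R = A/P = 11.103 / 12.621 = 0.8797 m.

0.8797


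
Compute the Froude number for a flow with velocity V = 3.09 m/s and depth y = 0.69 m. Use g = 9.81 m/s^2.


The Froude number is defined as Fr = V / sqrt(g*y).
g*y = 9.81 * 0.69 = 6.7689.
sqrt(g*y) = sqrt(6.7689) = 2.6017.
Fr = 3.09 / 2.6017 = 1.1877.

1.1877


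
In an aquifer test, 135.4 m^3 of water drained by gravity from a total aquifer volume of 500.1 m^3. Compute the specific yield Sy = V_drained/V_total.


Specific yield Sy = Volume drained / Total volume.
Sy = 135.4 / 500.1
   = 0.2707.

0.2707


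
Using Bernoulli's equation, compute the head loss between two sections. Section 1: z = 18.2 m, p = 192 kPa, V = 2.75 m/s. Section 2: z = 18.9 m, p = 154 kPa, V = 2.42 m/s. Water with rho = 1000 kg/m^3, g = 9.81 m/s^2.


Total head at each section: H = z + p/(rho*g) + V^2/(2g).
H1 = 18.2 + 192*1000/(1000*9.81) + 2.75^2/(2*9.81)
   = 18.2 + 19.572 + 0.3854
   = 38.157 m.
H2 = 18.9 + 154*1000/(1000*9.81) + 2.42^2/(2*9.81)
   = 18.9 + 15.698 + 0.2985
   = 34.897 m.
h_L = H1 - H2 = 38.157 - 34.897 = 3.261 m.

3.261


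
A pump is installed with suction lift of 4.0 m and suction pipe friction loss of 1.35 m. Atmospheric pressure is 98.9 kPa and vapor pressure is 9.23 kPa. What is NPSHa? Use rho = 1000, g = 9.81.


NPSHa = p_atm/(rho*g) - z_s - hf_s - p_vap/(rho*g).
p_atm/(rho*g) = 98.9*1000 / (1000*9.81) = 10.082 m.
p_vap/(rho*g) = 9.23*1000 / (1000*9.81) = 0.941 m.
NPSHa = 10.082 - 4.0 - 1.35 - 0.941
      = 3.79 m.

3.79


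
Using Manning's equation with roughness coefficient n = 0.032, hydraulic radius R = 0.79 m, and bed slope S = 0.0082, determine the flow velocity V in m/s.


Manning's equation gives V = (1/n) * R^(2/3) * S^(1/2).
First, compute R^(2/3) = 0.79^(2/3) = 0.8546.
Next, S^(1/2) = 0.0082^(1/2) = 0.090554.
Then 1/n = 1/0.032 = 31.25.
V = 31.25 * 0.8546 * 0.090554 = 2.4183 m/s.

2.4183


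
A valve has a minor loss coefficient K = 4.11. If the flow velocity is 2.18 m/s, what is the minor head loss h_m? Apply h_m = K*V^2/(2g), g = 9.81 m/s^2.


Minor loss formula: h_m = K * V^2/(2g).
V^2 = 2.18^2 = 4.7524.
V^2/(2g) = 4.7524 / 19.62 = 0.2422 m.
h_m = 4.11 * 0.2422 = 0.9955 m.

0.9955


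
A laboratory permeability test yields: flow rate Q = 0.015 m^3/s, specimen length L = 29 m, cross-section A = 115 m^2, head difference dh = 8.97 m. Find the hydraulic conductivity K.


From K = Q*L / (A*dh):
Numerator: Q*L = 0.015 * 29 = 0.435.
Denominator: A*dh = 115 * 8.97 = 1031.55.
K = 0.435 / 1031.55 = 0.000422 m/s.

0.000422


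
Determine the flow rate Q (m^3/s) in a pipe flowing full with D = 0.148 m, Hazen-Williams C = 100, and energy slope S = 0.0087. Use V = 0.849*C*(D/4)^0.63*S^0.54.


For a full circular pipe, R = D/4 = 0.148/4 = 0.037 m.
V = 0.849 * 100 * 0.037^0.63 * 0.0087^0.54
  = 0.849 * 100 * 0.125305 * 0.077151
  = 0.8208 m/s.
Pipe area A = pi*D^2/4 = pi*0.148^2/4 = 0.0172 m^2.
Q = A * V = 0.0172 * 0.8208 = 0.0141 m^3/s.

0.0141


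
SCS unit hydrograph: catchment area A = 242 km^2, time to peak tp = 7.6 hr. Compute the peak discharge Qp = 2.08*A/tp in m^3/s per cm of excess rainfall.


SCS formula: Qp = 2.08 * A / tp.
Qp = 2.08 * 242 / 7.6
   = 503.36 / 7.6
   = 66.23 m^3/s per cm.

66.23


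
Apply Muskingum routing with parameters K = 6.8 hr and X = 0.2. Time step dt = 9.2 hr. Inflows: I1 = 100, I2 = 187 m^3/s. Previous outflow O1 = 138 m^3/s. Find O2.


Muskingum coefficients:
denom = 2*K*(1-X) + dt = 2*6.8*(1-0.2) + 9.2 = 20.08.
C0 = (dt - 2*K*X)/denom = (9.2 - 2*6.8*0.2)/20.08 = 0.3227.
C1 = (dt + 2*K*X)/denom = (9.2 + 2*6.8*0.2)/20.08 = 0.5936.
C2 = (2*K*(1-X) - dt)/denom = 0.0837.
O2 = C0*I2 + C1*I1 + C2*O1
   = 0.3227*187 + 0.5936*100 + 0.0837*138
   = 131.25 m^3/s.

131.25


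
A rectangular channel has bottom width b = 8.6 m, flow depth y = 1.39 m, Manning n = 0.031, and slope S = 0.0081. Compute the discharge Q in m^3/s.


For a rectangular channel, the cross-sectional area A = b * y = 8.6 * 1.39 = 11.95 m^2.
The wetted perimeter P = b + 2y = 8.6 + 2*1.39 = 11.38 m.
Hydraulic radius R = A/P = 11.95/11.38 = 1.0504 m.
Velocity V = (1/n)*R^(2/3)*S^(1/2) = (1/0.031)*1.0504^(2/3)*0.0081^(1/2) = 3.0 m/s.
Discharge Q = A * V = 11.95 * 3.0 = 35.863 m^3/s.

35.863


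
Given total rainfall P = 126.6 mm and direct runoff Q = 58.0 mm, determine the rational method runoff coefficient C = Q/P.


The runoff coefficient C = runoff depth / rainfall depth.
C = 58.0 / 126.6
  = 0.4581.

0.4581


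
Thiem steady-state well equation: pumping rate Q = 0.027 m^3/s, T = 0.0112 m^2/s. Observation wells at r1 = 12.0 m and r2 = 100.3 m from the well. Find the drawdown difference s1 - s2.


Thiem equation: s1 - s2 = Q/(2*pi*T) * ln(r2/r1).
ln(r2/r1) = ln(100.3/12.0) = 2.1233.
Q/(2*pi*T) = 0.027 / (2*pi*0.0112) = 0.027 / 0.0704 = 0.3837.
s1 - s2 = 0.3837 * 2.1233 = 0.8146 m.

0.8146


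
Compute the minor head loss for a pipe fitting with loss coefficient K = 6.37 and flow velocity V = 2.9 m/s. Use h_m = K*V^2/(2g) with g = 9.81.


Minor loss formula: h_m = K * V^2/(2g).
V^2 = 2.9^2 = 8.41.
V^2/(2g) = 8.41 / 19.62 = 0.4286 m.
h_m = 6.37 * 0.4286 = 2.7305 m.

2.7305


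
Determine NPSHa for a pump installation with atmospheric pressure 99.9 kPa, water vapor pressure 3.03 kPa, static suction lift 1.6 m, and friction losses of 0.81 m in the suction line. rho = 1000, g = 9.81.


NPSHa = p_atm/(rho*g) - z_s - hf_s - p_vap/(rho*g).
p_atm/(rho*g) = 99.9*1000 / (1000*9.81) = 10.183 m.
p_vap/(rho*g) = 3.03*1000 / (1000*9.81) = 0.309 m.
NPSHa = 10.183 - 1.6 - 0.81 - 0.309
      = 7.46 m.

7.46


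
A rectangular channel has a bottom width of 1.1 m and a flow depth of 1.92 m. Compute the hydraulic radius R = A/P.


For a rectangular section:
Flow area A = b * y = 1.1 * 1.92 = 2.11 m^2.
Wetted perimeter P = b + 2y = 1.1 + 2*1.92 = 4.94 m.
Hydraulic radius R = A/P = 2.11 / 4.94 = 0.4275 m.

0.4275


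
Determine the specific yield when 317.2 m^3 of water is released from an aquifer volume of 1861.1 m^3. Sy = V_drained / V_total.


Specific yield Sy = Volume drained / Total volume.
Sy = 317.2 / 1861.1
   = 0.1704.

0.1704


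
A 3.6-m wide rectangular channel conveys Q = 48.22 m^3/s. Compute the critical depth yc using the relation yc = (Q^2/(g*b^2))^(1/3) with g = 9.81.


Using yc = (Q^2 / (g * b^2))^(1/3):
Q^2 = 48.22^2 = 2325.17.
g * b^2 = 9.81 * 3.6^2 = 9.81 * 12.96 = 127.14.
Q^2 / (g*b^2) = 2325.17 / 127.14 = 18.2883.
yc = 18.2883^(1/3) = 2.6347 m.

2.6347


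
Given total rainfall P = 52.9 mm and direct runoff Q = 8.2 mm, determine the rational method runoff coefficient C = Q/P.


The runoff coefficient C = runoff depth / rainfall depth.
C = 8.2 / 52.9
  = 0.155.

0.155


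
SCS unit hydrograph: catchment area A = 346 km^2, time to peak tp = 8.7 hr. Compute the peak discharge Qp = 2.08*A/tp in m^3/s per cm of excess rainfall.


SCS formula: Qp = 2.08 * A / tp.
Qp = 2.08 * 346 / 8.7
   = 719.68 / 8.7
   = 82.72 m^3/s per cm.

82.72


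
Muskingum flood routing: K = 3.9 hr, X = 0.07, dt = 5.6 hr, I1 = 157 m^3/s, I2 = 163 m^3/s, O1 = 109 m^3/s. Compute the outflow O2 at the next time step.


Muskingum coefficients:
denom = 2*K*(1-X) + dt = 2*3.9*(1-0.07) + 5.6 = 12.854.
C0 = (dt - 2*K*X)/denom = (5.6 - 2*3.9*0.07)/12.854 = 0.3932.
C1 = (dt + 2*K*X)/denom = (5.6 + 2*3.9*0.07)/12.854 = 0.4781.
C2 = (2*K*(1-X) - dt)/denom = 0.1287.
O2 = C0*I2 + C1*I1 + C2*O1
   = 0.3932*163 + 0.4781*157 + 0.1287*109
   = 153.18 m^3/s.

153.18


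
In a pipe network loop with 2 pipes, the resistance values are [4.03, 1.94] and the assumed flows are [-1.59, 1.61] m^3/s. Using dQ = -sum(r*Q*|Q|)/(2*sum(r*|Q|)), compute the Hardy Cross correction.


Numerator terms (r*Q*|Q|): 4.03*-1.59*|-1.59| = -10.1882; 1.94*1.61*|1.61| = 5.0287.
Sum of numerator = -5.1596.
Denominator terms (r*|Q|): 4.03*|-1.59| = 6.4077; 1.94*|1.61| = 3.1234.
2 * sum of denominator = 2 * 9.5311 = 19.0622.
dQ = --5.1596 / 19.0622 = 0.2707 m^3/s.

0.2707


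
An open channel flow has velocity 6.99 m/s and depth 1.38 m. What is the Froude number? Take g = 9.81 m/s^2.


The Froude number is defined as Fr = V / sqrt(g*y).
g*y = 9.81 * 1.38 = 13.5378.
sqrt(g*y) = sqrt(13.5378) = 3.6794.
Fr = 6.99 / 3.6794 = 1.8998.

1.8998


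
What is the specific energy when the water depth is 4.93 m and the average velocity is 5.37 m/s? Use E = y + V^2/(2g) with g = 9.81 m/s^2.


Specific energy E = y + V^2/(2g).
Velocity head = V^2/(2g) = 5.37^2 / (2*9.81) = 28.8369 / 19.62 = 1.4698 m.
E = 4.93 + 1.4698 = 6.3998 m.

6.3998


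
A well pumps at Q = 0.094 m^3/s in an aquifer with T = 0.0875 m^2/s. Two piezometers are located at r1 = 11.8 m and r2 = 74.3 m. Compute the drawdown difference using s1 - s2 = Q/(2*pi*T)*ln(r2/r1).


Thiem equation: s1 - s2 = Q/(2*pi*T) * ln(r2/r1).
ln(r2/r1) = ln(74.3/11.8) = 1.84.
Q/(2*pi*T) = 0.094 / (2*pi*0.0875) = 0.094 / 0.5498 = 0.171.
s1 - s2 = 0.171 * 1.84 = 0.3146 m.

0.3146


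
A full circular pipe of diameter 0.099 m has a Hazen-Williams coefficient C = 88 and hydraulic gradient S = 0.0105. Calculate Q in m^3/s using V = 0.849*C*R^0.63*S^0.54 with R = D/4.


For a full circular pipe, R = D/4 = 0.099/4 = 0.0248 m.
V = 0.849 * 88 * 0.0248^0.63 * 0.0105^0.54
  = 0.849 * 88 * 0.097264 * 0.085397
  = 0.6206 m/s.
Pipe area A = pi*D^2/4 = pi*0.099^2/4 = 0.0077 m^2.
Q = A * V = 0.0077 * 0.6206 = 0.0048 m^3/s.

0.0048


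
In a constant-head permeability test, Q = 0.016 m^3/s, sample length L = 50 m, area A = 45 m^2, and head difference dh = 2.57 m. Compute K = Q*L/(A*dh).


From K = Q*L / (A*dh):
Numerator: Q*L = 0.016 * 50 = 0.8.
Denominator: A*dh = 45 * 2.57 = 115.65.
K = 0.8 / 115.65 = 0.006917 m/s.

0.006917


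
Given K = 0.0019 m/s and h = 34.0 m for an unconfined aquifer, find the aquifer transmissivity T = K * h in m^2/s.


Transmissivity is defined as T = K * h.
T = 0.0019 * 34.0
  = 0.0646 m^2/s.

0.0646


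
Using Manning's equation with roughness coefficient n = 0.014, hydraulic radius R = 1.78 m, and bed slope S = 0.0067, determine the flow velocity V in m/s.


Manning's equation gives V = (1/n) * R^(2/3) * S^(1/2).
First, compute R^(2/3) = 1.78^(2/3) = 1.4687.
Next, S^(1/2) = 0.0067^(1/2) = 0.081854.
Then 1/n = 1/0.014 = 71.43.
V = 71.43 * 1.4687 * 0.081854 = 8.5873 m/s.

8.5873


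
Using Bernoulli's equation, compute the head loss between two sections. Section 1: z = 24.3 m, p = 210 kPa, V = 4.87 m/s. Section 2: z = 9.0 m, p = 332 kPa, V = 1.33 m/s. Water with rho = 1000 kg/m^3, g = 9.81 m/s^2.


Total head at each section: H = z + p/(rho*g) + V^2/(2g).
H1 = 24.3 + 210*1000/(1000*9.81) + 4.87^2/(2*9.81)
   = 24.3 + 21.407 + 1.2088
   = 46.916 m.
H2 = 9.0 + 332*1000/(1000*9.81) + 1.33^2/(2*9.81)
   = 9.0 + 33.843 + 0.0902
   = 42.933 m.
h_L = H1 - H2 = 46.916 - 42.933 = 3.982 m.

3.982


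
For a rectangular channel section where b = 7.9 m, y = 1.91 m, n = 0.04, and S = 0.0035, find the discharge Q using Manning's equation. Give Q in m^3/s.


For a rectangular channel, the cross-sectional area A = b * y = 7.9 * 1.91 = 15.09 m^2.
The wetted perimeter P = b + 2y = 7.9 + 2*1.91 = 11.72 m.
Hydraulic radius R = A/P = 15.09/11.72 = 1.2875 m.
Velocity V = (1/n)*R^(2/3)*S^(1/2) = (1/0.04)*1.2875^(2/3)*0.0035^(1/2) = 1.7504 m/s.
Discharge Q = A * V = 15.09 * 1.7504 = 26.411 m^3/s.

26.411


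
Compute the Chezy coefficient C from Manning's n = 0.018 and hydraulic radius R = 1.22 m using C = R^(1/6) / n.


The Chezy coefficient relates to Manning's n through C = R^(1/6) / n.
R^(1/6) = 1.22^(1/6) = 1.033697.
C = 1.033697 / 0.018 = 57.43 m^(1/2)/s.

57.43


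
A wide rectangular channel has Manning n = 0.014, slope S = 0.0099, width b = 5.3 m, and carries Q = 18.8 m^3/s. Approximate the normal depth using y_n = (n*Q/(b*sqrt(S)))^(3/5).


We use the wide-channel approximation y_n = (n*Q/(b*sqrt(S)))^(3/5).
sqrt(S) = sqrt(0.0099) = 0.099499.
Numerator: n*Q = 0.014 * 18.8 = 0.2632.
Denominator: b*sqrt(S) = 5.3 * 0.099499 = 0.527345.
arg = 0.4991.
y_n = 0.4991^(3/5) = 0.659 m.

0.659


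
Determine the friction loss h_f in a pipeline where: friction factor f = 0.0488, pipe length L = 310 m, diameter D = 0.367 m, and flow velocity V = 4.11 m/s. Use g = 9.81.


Darcy-Weisbach equation: h_f = f * (L/D) * V^2/(2g).
f * L/D = 0.0488 * 310/0.367 = 41.2207.
V^2/(2g) = 4.11^2 / (2*9.81) = 16.8921 / 19.62 = 0.861 m.
h_f = 41.2207 * 0.861 = 35.49 m.

35.49


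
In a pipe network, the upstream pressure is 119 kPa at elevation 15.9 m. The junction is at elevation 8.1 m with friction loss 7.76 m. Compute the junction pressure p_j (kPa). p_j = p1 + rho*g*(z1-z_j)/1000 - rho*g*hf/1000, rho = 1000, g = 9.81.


Junction pressure: p_j = p1 + rho*g*(z1 - z_j)/1000 - rho*g*hf/1000.
Elevation term = 1000*9.81*(15.9 - 8.1)/1000 = 76.518 kPa.
Friction term = 1000*9.81*7.76/1000 = 76.126 kPa.
p_j = 119 + 76.518 - 76.126 = 119.39 kPa.

119.39


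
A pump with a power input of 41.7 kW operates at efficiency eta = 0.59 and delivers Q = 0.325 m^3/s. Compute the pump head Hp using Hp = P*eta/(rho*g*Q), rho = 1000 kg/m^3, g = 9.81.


Pump head formula: Hp = P * eta / (rho * g * Q).
Numerator: P * eta = 41.7 * 1000 * 0.59 = 24603.0 W.
Denominator: rho * g * Q = 1000 * 9.81 * 0.325 = 3188.25.
Hp = 24603.0 / 3188.25 = 7.72 m.

7.72


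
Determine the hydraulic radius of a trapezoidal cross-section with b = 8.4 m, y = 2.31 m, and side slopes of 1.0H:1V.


For a trapezoidal section with side slope z:
A = (b + z*y)*y = (8.4 + 1.0*2.31)*2.31 = 24.74 m^2.
P = b + 2*y*sqrt(1 + z^2) = 8.4 + 2*2.31*sqrt(1 + 1.0^2) = 14.934 m.
R = A/P = 24.74 / 14.934 = 1.6567 m.

1.6567


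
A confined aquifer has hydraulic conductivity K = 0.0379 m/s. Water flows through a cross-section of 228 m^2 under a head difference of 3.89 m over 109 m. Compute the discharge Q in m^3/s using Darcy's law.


Darcy's law: Q = K * A * i, where i = dh/L.
Hydraulic gradient i = 3.89 / 109 = 0.035688.
Q = 0.0379 * 228 * 0.035688
  = 0.3084 m^3/s.

0.3084


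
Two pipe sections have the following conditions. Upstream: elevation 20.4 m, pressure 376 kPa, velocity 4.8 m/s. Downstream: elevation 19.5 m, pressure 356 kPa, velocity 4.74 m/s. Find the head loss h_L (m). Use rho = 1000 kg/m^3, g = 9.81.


Total head at each section: H = z + p/(rho*g) + V^2/(2g).
H1 = 20.4 + 376*1000/(1000*9.81) + 4.8^2/(2*9.81)
   = 20.4 + 38.328 + 1.1743
   = 59.903 m.
H2 = 19.5 + 356*1000/(1000*9.81) + 4.74^2/(2*9.81)
   = 19.5 + 36.29 + 1.1451
   = 56.935 m.
h_L = H1 - H2 = 59.903 - 56.935 = 2.968 m.

2.968


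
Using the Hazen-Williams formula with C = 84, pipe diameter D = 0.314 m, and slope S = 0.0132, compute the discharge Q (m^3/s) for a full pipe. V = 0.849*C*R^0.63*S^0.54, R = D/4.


For a full circular pipe, R = D/4 = 0.314/4 = 0.0785 m.
V = 0.849 * 84 * 0.0785^0.63 * 0.0132^0.54
  = 0.849 * 84 * 0.201265 * 0.09663
  = 1.387 m/s.
Pipe area A = pi*D^2/4 = pi*0.314^2/4 = 0.0774 m^2.
Q = A * V = 0.0774 * 1.387 = 0.1074 m^3/s.

0.1074


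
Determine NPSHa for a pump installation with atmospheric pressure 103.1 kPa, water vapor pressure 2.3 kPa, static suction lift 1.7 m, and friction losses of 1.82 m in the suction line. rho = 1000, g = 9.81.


NPSHa = p_atm/(rho*g) - z_s - hf_s - p_vap/(rho*g).
p_atm/(rho*g) = 103.1*1000 / (1000*9.81) = 10.51 m.
p_vap/(rho*g) = 2.3*1000 / (1000*9.81) = 0.234 m.
NPSHa = 10.51 - 1.7 - 1.82 - 0.234
      = 6.76 m.

6.76


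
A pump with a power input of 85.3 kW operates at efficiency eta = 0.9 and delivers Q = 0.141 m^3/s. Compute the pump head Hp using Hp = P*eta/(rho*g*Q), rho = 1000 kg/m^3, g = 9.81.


Pump head formula: Hp = P * eta / (rho * g * Q).
Numerator: P * eta = 85.3 * 1000 * 0.9 = 76770.0 W.
Denominator: rho * g * Q = 1000 * 9.81 * 0.141 = 1383.21.
Hp = 76770.0 / 1383.21 = 55.5 m.

55.5


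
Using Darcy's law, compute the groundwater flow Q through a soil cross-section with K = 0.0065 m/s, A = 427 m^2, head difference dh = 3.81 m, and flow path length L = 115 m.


Darcy's law: Q = K * A * i, where i = dh/L.
Hydraulic gradient i = 3.81 / 115 = 0.03313.
Q = 0.0065 * 427 * 0.03313
  = 0.092 m^3/s.

0.092


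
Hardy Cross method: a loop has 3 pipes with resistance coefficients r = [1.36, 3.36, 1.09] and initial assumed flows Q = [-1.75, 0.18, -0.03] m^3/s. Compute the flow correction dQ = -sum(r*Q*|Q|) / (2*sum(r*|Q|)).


Numerator terms (r*Q*|Q|): 1.36*-1.75*|-1.75| = -4.165; 3.36*0.18*|0.18| = 0.1089; 1.09*-0.03*|-0.03| = -0.001.
Sum of numerator = -4.0571.
Denominator terms (r*|Q|): 1.36*|-1.75| = 2.38; 3.36*|0.18| = 0.6048; 1.09*|-0.03| = 0.0327.
2 * sum of denominator = 2 * 3.0175 = 6.035.
dQ = --4.0571 / 6.035 = 0.6723 m^3/s.

0.6723


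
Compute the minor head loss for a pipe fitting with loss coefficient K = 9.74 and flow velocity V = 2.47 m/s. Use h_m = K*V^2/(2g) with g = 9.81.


Minor loss formula: h_m = K * V^2/(2g).
V^2 = 2.47^2 = 6.1009.
V^2/(2g) = 6.1009 / 19.62 = 0.311 m.
h_m = 9.74 * 0.311 = 3.0287 m.

3.0287


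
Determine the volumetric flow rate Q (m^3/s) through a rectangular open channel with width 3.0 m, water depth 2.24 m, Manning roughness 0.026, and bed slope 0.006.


For a rectangular channel, the cross-sectional area A = b * y = 3.0 * 2.24 = 6.72 m^2.
The wetted perimeter P = b + 2y = 3.0 + 2*2.24 = 7.48 m.
Hydraulic radius R = A/P = 6.72/7.48 = 0.8984 m.
Velocity V = (1/n)*R^(2/3)*S^(1/2) = (1/0.026)*0.8984^(2/3)*0.006^(1/2) = 2.7738 m/s.
Discharge Q = A * V = 6.72 * 2.7738 = 18.64 m^3/s.

18.64


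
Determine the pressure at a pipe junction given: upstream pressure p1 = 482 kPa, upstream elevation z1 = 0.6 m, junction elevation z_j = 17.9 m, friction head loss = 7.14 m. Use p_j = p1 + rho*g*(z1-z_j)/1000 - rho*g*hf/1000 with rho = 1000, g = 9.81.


Junction pressure: p_j = p1 + rho*g*(z1 - z_j)/1000 - rho*g*hf/1000.
Elevation term = 1000*9.81*(0.6 - 17.9)/1000 = -169.713 kPa.
Friction term = 1000*9.81*7.14/1000 = 70.043 kPa.
p_j = 482 + -169.713 - 70.043 = 242.24 kPa.

242.24


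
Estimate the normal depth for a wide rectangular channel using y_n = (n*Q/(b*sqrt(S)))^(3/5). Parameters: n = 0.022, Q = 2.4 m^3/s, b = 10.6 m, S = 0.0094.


We use the wide-channel approximation y_n = (n*Q/(b*sqrt(S)))^(3/5).
sqrt(S) = sqrt(0.0094) = 0.096954.
Numerator: n*Q = 0.022 * 2.4 = 0.0528.
Denominator: b*sqrt(S) = 10.6 * 0.096954 = 1.027712.
arg = 0.0514.
y_n = 0.0514^(3/5) = 0.1684 m.

0.1684


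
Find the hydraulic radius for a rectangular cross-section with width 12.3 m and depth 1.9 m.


For a rectangular section:
Flow area A = b * y = 12.3 * 1.9 = 23.37 m^2.
Wetted perimeter P = b + 2y = 12.3 + 2*1.9 = 16.1 m.
Hydraulic radius R = A/P = 23.37 / 16.1 = 1.4516 m.

1.4516


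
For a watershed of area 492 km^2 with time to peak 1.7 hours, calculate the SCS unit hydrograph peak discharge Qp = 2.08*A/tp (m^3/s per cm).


SCS formula: Qp = 2.08 * A / tp.
Qp = 2.08 * 492 / 1.7
   = 1023.36 / 1.7
   = 601.98 m^3/s per cm.

601.98


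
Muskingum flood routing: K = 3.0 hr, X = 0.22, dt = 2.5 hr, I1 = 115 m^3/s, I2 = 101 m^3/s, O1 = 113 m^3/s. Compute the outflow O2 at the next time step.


Muskingum coefficients:
denom = 2*K*(1-X) + dt = 2*3.0*(1-0.22) + 2.5 = 7.18.
C0 = (dt - 2*K*X)/denom = (2.5 - 2*3.0*0.22)/7.18 = 0.1643.
C1 = (dt + 2*K*X)/denom = (2.5 + 2*3.0*0.22)/7.18 = 0.532.
C2 = (2*K*(1-X) - dt)/denom = 0.3036.
O2 = C0*I2 + C1*I1 + C2*O1
   = 0.1643*101 + 0.532*115 + 0.3036*113
   = 112.09 m^3/s.

112.09


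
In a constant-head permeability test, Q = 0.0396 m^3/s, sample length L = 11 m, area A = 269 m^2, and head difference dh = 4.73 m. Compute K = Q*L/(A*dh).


From K = Q*L / (A*dh):
Numerator: Q*L = 0.0396 * 11 = 0.4356.
Denominator: A*dh = 269 * 4.73 = 1272.37.
K = 0.4356 / 1272.37 = 0.000342 m/s.

0.000342
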